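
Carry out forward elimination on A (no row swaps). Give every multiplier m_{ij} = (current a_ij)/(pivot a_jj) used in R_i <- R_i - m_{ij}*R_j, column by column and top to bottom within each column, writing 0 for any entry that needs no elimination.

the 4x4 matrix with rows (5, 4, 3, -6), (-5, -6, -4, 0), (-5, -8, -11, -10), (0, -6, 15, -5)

multipliers: -1, -1, 0, 2, 3, -3

Forward elimination:
R2 <- R2 - (-1)*R1:  [  0  -2  -1  -6 ]
R3 <- R3 - (-1)*R1:  [   0   -4   -8  -16 ]
R4: entry in column 1 is already 0 -> m_{41} = 0 (no row operation needed)
R3 <- R3 - (2)*R2:  [  0   0  -6  -4 ]
R4 <- R4 - (3)*R2:  [  0   0  18  13 ]
R4 <- R4 - (-3)*R3:  [ 0  0  0  1 ]
Multipliers (in order of application): m_{21} = -1, m_{31} = -1, m_{41} = 0, m_{32} = 2, m_{42} = 3, m_{43} = -3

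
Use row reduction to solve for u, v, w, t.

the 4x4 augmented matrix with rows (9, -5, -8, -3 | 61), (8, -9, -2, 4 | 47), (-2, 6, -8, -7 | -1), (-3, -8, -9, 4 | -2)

Forward elimination on [A|b]:
R2 <- R2 - (8/9)*R1:  [     0  -41/9   46/9   20/3  -65/9 ]
R3 <- R3 - (-2/9)*R1:  [     0   44/9  -88/9  -23/3  113/9 ]
R4 <- R4 - (-1/3)*R1:  [     0  -29/3  -35/3      3   55/3 ]
R3 <- R3 - (-44/41)*R2:  [       0        0  -176/41   -21/41   197/41 ]
R4 <- R4 - (87/41)*R2:  [       0        0  -923/41  -457/41  1380/41 ]
R4 <- R4 - (923/176)*R3:  [         0          0          0  -1489/176   1489/176 ]
Row echelon form:
[ 9     -5       -8         -3  |        61 ]
[ 0  -41/9     46/9       20/3  |     -65/9 ]
[ 0      0  -176/41     -21/41  |    197/41 ]
[ 0      0        0  -1489/176  |  1489/176 ]
Back-substitution:
t = (1489/176) / (-1489/176) = -1
w = (197/41 - (-21/41)*(-1)) / (-176/41) = -1
v = (-65/9 - (46/9)*(-1) - (20/3)*(-1)) / (-41/9) = -1
u = (61 - (-5)*(-1) - (-8)*(-1) - (-3)*(-1)) / 9 = 5

(5, -1, -1, -1)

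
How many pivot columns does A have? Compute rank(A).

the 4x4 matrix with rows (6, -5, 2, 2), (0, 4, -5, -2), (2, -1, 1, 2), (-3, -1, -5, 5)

rank(A) = 4

Row reduction:
R3 <- R3 - (1/3)*R1:  [   0  2/3  1/3  4/3 ]
R4 <- R4 - (-1/2)*R1:  [    0  -7/2    -4     6 ]
R3 <- R3 - (1/6)*R2:  [   0    0  7/6  5/3 ]
R4 <- R4 - (-7/8)*R2:  [     0      0  -67/8   17/4 ]
R4 <- R4 - (-201/28)*R3:  [      0       0       0  227/14 ]
Row echelon form:
[ 6  -5    2       2 ]
[ 0   4   -5      -2 ]
[ 0   0  7/6     5/3 ]
[ 0   0    0  227/14 ]
Nonzero rows / pivot columns: 4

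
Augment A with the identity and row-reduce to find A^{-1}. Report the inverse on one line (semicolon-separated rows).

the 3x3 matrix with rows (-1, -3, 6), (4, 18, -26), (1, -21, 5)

Gauss-Jordan on [A | I]:
R1 <- (1/-1)*R1:  [  1   3  -6  |  -1   0   0 ]
R2 <- R2 - (4)*R1:  [  0   6  -2  |   4   1   0 ]
R3 <- R3 - (1)*R1:  [   0  -24   11  |    1    0    1 ]
R2 <- (1/6)*R2:  [    0     1  -1/3  |   2/3   1/6     0 ]
R1 <- R1 - (3)*R2:  [    1     0    -5  |    -3  -1/2     0 ]
R3 <- R3 - (-24)*R2:  [  0   0   3  |  17   4   1 ]
R3 <- (1/3)*R3:  [    0     0     1  |  17/3   4/3   1/3 ]
R1 <- R1 - (-5)*R3:  [    1     0     0  |  76/3  37/6   5/3 ]
R2 <- R2 - (-1/3)*R3:  [     0      1      0  |   23/9  11/18    1/9 ]
Right block of [I | A^{-1}] is the inverse:
[ 76/3   37/6  5/3 ]
[ 23/9  11/18  1/9 ]
[ 17/3    4/3  1/3 ]

inverse = [76/3 37/6 5/3; 23/9 11/18 1/9; 17/3 4/3 1/3]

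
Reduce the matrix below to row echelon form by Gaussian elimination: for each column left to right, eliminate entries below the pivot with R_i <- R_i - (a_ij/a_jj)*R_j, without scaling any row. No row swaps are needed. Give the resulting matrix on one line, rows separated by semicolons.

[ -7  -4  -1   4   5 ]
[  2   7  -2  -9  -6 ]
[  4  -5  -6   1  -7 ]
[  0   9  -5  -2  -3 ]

REF = [-7 -4 -1 4 5; 0 41/7 -16/7 -55/7 -32/7; 0 0 -386/41 -266/41 -403/41; 0 0 0 2142/193 2153/386]

Forward elimination:
R2 <- R2 - (-2/7)*R1:  [     0   41/7  -16/7  -55/7  -32/7 ]
R3 <- R3 - (-4/7)*R1:  [     0  -51/7  -46/7   23/7  -29/7 ]
R3 <- R3 - (-51/41)*R2:  [       0        0  -386/41  -266/41  -403/41 ]
R4 <- R4 - (63/41)*R2:  [      0       0  -61/41  413/41  165/41 ]
R4 <- R4 - (61/386)*R3:  [        0         0         0  2142/193  2153/386 ]
Row echelon form:
[ -7    -4       -1         4         5 ]
[  0  41/7    -16/7     -55/7     -32/7 ]
[  0     0  -386/41   -266/41   -403/41 ]
[  0     0        0  2142/193  2153/386 ]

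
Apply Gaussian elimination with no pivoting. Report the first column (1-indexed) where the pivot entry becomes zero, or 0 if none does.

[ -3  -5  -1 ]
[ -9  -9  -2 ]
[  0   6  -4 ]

first zero-pivot column = 0

Naive forward elimination:
R2 <- R2 - (3)*R1:  [ 0  6  1 ]
R3 <- R3 - (1)*R2:  [  0   0  -5 ]
All pivots nonzero; naive elimination completes without hitting a zero pivot.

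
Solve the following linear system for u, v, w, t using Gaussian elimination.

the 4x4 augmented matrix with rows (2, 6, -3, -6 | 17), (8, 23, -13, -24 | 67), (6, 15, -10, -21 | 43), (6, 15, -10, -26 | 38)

(4, 2, -1, 1)

Forward elimination on [A|b]:
R2 <- R2 - (4)*R1:  [  0  -1  -1   0  -1 ]
R3 <- R3 - (3)*R1:  [  0  -3  -1  -3  -8 ]
R4 <- R4 - (3)*R1:  [   0   -3   -1   -8  -13 ]
R3 <- R3 - (3)*R2:  [  0   0   2  -3  -5 ]
R4 <- R4 - (3)*R2:  [   0    0    2   -8  -10 ]
R4 <- R4 - (1)*R3:  [  0   0   0  -5  -5 ]
Row echelon form:
[ 2   6  -3  -6  |  17 ]
[ 0  -1  -1   0  |  -1 ]
[ 0   0   2  -3  |  -5 ]
[ 0   0   0  -5  |  -5 ]
Back-substitution:
t = (-5) / -5 = 1
w = (-5 - (-3)*(1)) / 2 = -1
v = (-1 - (-1)*(-1)) / -1 = 2
u = (17 - (6)*(2) - (-3)*(-1) - (-6)*(1)) / 2 = 4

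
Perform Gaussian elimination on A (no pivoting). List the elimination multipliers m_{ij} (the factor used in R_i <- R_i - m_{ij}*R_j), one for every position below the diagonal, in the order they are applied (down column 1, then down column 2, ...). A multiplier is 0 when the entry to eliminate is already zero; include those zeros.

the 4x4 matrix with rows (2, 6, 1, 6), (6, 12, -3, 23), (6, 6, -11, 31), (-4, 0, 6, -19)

multipliers: 3, 3, -2, 2, -2, 2

Forward elimination:
R2 <- R2 - (3)*R1:  [  0  -6  -6   5 ]
R3 <- R3 - (3)*R1:  [   0  -12  -14   13 ]
R4 <- R4 - (-2)*R1:  [  0  12   8  -7 ]
R3 <- R3 - (2)*R2:  [  0   0  -2   3 ]
R4 <- R4 - (-2)*R2:  [  0   0  -4   3 ]
R4 <- R4 - (2)*R3:  [  0   0   0  -3 ]
Multipliers (in order of application): m_{21} = 3, m_{31} = 3, m_{41} = -2, m_{32} = 2, m_{42} = -2, m_{43} = 2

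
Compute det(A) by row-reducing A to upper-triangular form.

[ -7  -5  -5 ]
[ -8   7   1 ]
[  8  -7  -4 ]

Forward elimination:
R2 <- R2 - (8/7)*R1:  [    0  89/7  47/7 ]
R3 <- R3 - (-8/7)*R1:  [     0  -89/7  -68/7 ]
R3 <- R3 - (-1)*R2:  [  0   0  -3 ]
Upper-triangular form:
[ -7    -5    -5 ]
[  0  89/7  47/7 ]
[  0     0    -3 ]
det(A) = (-1)^0 * (-7) * (89/7) * (-3) = 267  (0 row swaps -> sign +1)

det(A) = 267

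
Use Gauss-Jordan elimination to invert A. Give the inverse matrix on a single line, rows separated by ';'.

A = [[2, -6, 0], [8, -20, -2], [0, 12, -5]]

Gauss-Jordan on [A | I]:
R1 <- (1/2)*R1:  [   1   -3    0  |  1/2    0    0 ]
R2 <- R2 - (8)*R1:  [  0   4  -2  |  -4   1   0 ]
R2 <- (1/4)*R2:  [    0     1  -1/2  |    -1   1/4     0 ]
R1 <- R1 - (-3)*R2:  [    1     0  -3/2  |  -5/2   3/4     0 ]
R3 <- R3 - (12)*R2:  [  0   0   1  |  12  -3   1 ]
R1 <- R1 - (-3/2)*R3:  [     1      0      0  |   31/2  -15/4    3/2 ]
R2 <- R2 - (-1/2)*R3:  [    0     1     0  |     5  -5/4   1/2 ]
Right block of [I | A^{-1}] is the inverse:
[ 31/2  -15/4  3/2 ]
[    5   -5/4  1/2 ]
[   12     -3    1 ]

inverse = [31/2 -15/4 3/2; 5 -5/4 1/2; 12 -3 1]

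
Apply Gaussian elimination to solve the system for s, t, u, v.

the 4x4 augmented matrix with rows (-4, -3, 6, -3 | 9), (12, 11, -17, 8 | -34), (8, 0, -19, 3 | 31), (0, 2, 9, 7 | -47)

(3, -5, -1, -4)

Forward elimination on [A|b]:
R2 <- R2 - (-3)*R1:  [  0   2   1  -1  -7 ]
R3 <- R3 - (-2)*R1:  [  0  -6  -7  -3  49 ]
R3 <- R3 - (-3)*R2:  [  0   0  -4  -6  28 ]
R4 <- R4 - (1)*R2:  [   0    0    8    8  -40 ]
R4 <- R4 - (-2)*R3:  [  0   0   0  -4  16 ]
Row echelon form:
[ -4  -3   6  -3  |   9 ]
[  0   2   1  -1  |  -7 ]
[  0   0  -4  -6  |  28 ]
[  0   0   0  -4  |  16 ]
Back-substitution:
v = (16) / -4 = -4
u = (28 - (-6)*(-4)) / -4 = -1
t = (-7 - (1)*(-1) - (-1)*(-4)) / 2 = -5
s = (9 - (-3)*(-5) - (6)*(-1) - (-3)*(-4)) / -4 = 3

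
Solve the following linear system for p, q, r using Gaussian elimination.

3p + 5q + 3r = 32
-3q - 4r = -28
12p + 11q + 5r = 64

Forward elimination on [A|b]:
R3 <- R3 - (4)*R1:  [   0   -9   -7  -64 ]
R3 <- R3 - (3)*R2:  [  0   0   5  20 ]
Row echelon form:
[ 3   5   3  |   32 ]
[ 0  -3  -4  |  -28 ]
[ 0   0   5  |   20 ]
Back-substitution:
r = (20) / 5 = 4
q = (-28 - (-4)*(4)) / -3 = 4
p = (32 - (5)*(4) - (3)*(4)) / 3 = 0

(0, 4, 4)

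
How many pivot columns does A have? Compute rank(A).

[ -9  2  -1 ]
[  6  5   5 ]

Row reduction:
R2 <- R2 - (-2/3)*R1:  [    0  19/3  13/3 ]
Row echelon form:
[ -9     2    -1 ]
[  0  19/3  13/3 ]
Nonzero rows / pivot columns: 2

rank(A) = 2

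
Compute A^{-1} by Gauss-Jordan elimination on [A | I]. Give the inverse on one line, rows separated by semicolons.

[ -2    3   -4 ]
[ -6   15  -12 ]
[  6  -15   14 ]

Gauss-Jordan on [A | I]:
R1 <- (1/-2)*R1:  [    1  -3/2     2  |  -1/2     0     0 ]
R2 <- R2 - (-6)*R1:  [  0   6   0  |  -3   1   0 ]
R3 <- R3 - (6)*R1:  [  0  -6   2  |   3   0   1 ]
R2 <- (1/6)*R2:  [    0     1     0  |  -1/2   1/6     0 ]
R1 <- R1 - (-3/2)*R2:  [    1     0     2  |  -5/4   1/4     0 ]
R3 <- R3 - (-6)*R2:  [ 0  0  2  |  0  1  1 ]
R3 <- (1/2)*R3:  [   0    0    1  |    0  1/2  1/2 ]
R1 <- R1 - (2)*R3:  [    1     0     0  |  -5/4  -3/4    -1 ]
Right block of [I | A^{-1}] is the inverse:
[ -5/4  -3/4   -1 ]
[ -1/2   1/6    0 ]
[    0   1/2  1/2 ]

inverse = [-5/4 -3/4 -1; -1/2 1/6 0; 0 1/2 1/2]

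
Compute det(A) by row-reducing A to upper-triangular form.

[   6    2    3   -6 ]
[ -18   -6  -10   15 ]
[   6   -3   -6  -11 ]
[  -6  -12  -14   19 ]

det(A) = -60

Forward elimination:
R2 <- R2 - (-3)*R1:  [  0   0  -1  -3 ]
R3 <- R3 - (1)*R1:  [  0  -5  -9  -5 ]
R4 <- R4 - (-1)*R1:  [   0  -10  -11   13 ]
R2 <-> R3   (pivot in column 2 was zero)
[ 6    2    3  -6 ]
[ 0   -5   -9  -5 ]
[ 0    0   -1  -3 ]
[ 0  -10  -11  13 ]
R4 <- R4 - (2)*R2:  [  0   0   7  23 ]
R4 <- R4 - (-7)*R3:  [ 0  0  0  2 ]
Upper-triangular form:
[ 6   2   3  -6 ]
[ 0  -5  -9  -5 ]
[ 0   0  -1  -3 ]
[ 0   0   0   2 ]
det(A) = (-1)^1 * (6) * (-5) * (-1) * (2) = -60  (1 row swap -> sign -1)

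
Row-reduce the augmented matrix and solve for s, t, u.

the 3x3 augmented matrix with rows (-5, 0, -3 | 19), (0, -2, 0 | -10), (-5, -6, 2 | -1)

(-5, 5, 2)

Forward elimination on [A|b]:
R3 <- R3 - (1)*R1:  [   0   -6    5  -20 ]
R3 <- R3 - (3)*R2:  [  0   0   5  10 ]
Row echelon form:
[ -5   0  -3  |   19 ]
[  0  -2   0  |  -10 ]
[  0   0   5  |   10 ]
Back-substitution:
u = (10) / 5 = 2
t = (-10) / -2 = 5
s = (19 - (-3)*(2)) / -5 = -5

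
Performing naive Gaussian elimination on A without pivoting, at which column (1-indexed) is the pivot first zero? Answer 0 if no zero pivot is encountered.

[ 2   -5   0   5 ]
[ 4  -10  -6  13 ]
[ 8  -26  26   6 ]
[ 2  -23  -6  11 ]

first zero-pivot column = 2

Naive forward elimination:
R2 <- R2 - (2)*R1:  [  0   0  -6   3 ]
R3 <- R3 - (4)*R1:  [   0   -6   26  -14 ]
R4 <- R4 - (1)*R1:  [   0  -18   -6    6 ]
Matrix at this point:
[ 2   -5   0    5 ]
[ 0    0  -6    3 ]
[ 0   -6  26  -14 ]
[ 0  -18  -6    6 ]
Pivot entry (2,2) is zero but row 3 has -6 in column 2 -> naive elimination stops; a row interchange (e.g. R2 <-> R3) would be required here.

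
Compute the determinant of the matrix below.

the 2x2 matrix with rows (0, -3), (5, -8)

Forward elimination:
R1 <-> R2   (pivot in column 1 was zero)
[ 5  -8 ]
[ 0  -3 ]
Upper-triangular form:
[ 5  -8 ]
[ 0  -3 ]
det(A) = (-1)^1 * (5) * (-3) = 15  (1 row swap -> sign -1)

det(A) = 15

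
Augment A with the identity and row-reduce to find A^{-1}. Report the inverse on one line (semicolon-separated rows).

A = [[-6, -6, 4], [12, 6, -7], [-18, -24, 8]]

inverse = [2/3 4/15 -1/10; -1/6 -2/15 -1/30; 1 1/5 -1/5]

Gauss-Jordan on [A | I]:
R1 <- (1/-6)*R1:  [    1     1  -2/3  |  -1/6     0     0 ]
R2 <- R2 - (12)*R1:  [  0  -6   1  |   2   1   0 ]
R3 <- R3 - (-18)*R1:  [  0  -6  -4  |  -3   0   1 ]
R2 <- (1/-6)*R2:  [    0     1  -1/6  |  -1/3  -1/6     0 ]
R1 <- R1 - (1)*R2:  [    1     0  -1/2  |   1/6   1/6     0 ]
R3 <- R3 - (-6)*R2:  [  0   0  -5  |  -5  -1   1 ]
R3 <- (1/-5)*R3:  [    0     0     1  |     1   1/5  -1/5 ]
R1 <- R1 - (-1/2)*R3:  [     1      0      0  |    2/3   4/15  -1/10 ]
R2 <- R2 - (-1/6)*R3:  [     0      1      0  |   -1/6  -2/15  -1/30 ]
Right block of [I | A^{-1}] is the inverse:
[  2/3   4/15  -1/10 ]
[ -1/6  -2/15  -1/30 ]
[    1    1/5   -1/5 ]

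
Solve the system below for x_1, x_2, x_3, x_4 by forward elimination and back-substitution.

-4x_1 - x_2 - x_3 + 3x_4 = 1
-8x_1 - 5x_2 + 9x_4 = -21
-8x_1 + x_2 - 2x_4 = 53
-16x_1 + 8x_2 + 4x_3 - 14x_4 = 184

(-5, 5, 2, -4)

Forward elimination on [A|b]:
R2 <- R2 - (2)*R1:  [   0   -3    2    3  -23 ]
R3 <- R3 - (2)*R1:  [  0   3   2  -8  51 ]
R4 <- R4 - (4)*R1:  [   0   12    8  -26  180 ]
R3 <- R3 - (-1)*R2:  [  0   0   4  -5  28 ]
R4 <- R4 - (-4)*R2:  [   0    0   16  -14   88 ]
R4 <- R4 - (4)*R3:  [   0    0    0    6  -24 ]
Row echelon form:
[ -4  -1  -1   3  |    1 ]
[  0  -3   2   3  |  -23 ]
[  0   0   4  -5  |   28 ]
[  0   0   0   6  |  -24 ]
Back-substitution:
x_4 = (-24) / 6 = -4
x_3 = (28 - (-5)*(-4)) / 4 = 2
x_2 = (-23 - (2)*(2) - (3)*(-4)) / -3 = 5
x_1 = (1 - (-1)*(5) - (-1)*(2) - (3)*(-4)) / -4 = -5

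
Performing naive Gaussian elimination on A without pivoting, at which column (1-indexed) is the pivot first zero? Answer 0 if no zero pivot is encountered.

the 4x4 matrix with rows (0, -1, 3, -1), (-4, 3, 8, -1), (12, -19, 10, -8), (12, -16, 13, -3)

Naive forward elimination:
Pivot entry (1,1) is zero but row 2 has -4 in column 1 -> naive elimination stops; a row interchange (e.g. R1 <-> R2) would be required here.

first zero-pivot column = 1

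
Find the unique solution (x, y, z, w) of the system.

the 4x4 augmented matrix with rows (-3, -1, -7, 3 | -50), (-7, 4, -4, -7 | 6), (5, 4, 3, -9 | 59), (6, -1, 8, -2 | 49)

Forward elimination on [A|b]:
R2 <- R2 - (7/3)*R1:  [     0   19/3   37/3    -14  368/3 ]
R3 <- R3 - (-5/3)*R1:  [     0    7/3  -26/3     -4  -73/3 ]
R4 <- R4 - (-2)*R1:  [   0   -3   -6    4  -51 ]
R3 <- R3 - (7/19)*R2:  [        0         0   -251/19     22/19  -1321/19 ]
R4 <- R4 - (-9/19)*R2:  [      0       0   -3/19  -50/19  135/19 ]
R4 <- R4 - (3/251)*R3:  [        0         0         0  -664/251  1992/251 ]
Row echelon form:
[ -3    -1       -7         3  |       -50 ]
[  0  19/3     37/3       -14  |     368/3 ]
[  0     0  -251/19     22/19  |  -1321/19 ]
[  0     0        0  -664/251  |  1992/251 ]
Back-substitution:
w = (1992/251) / (-664/251) = -3
z = (-1321/19 - (22/19)*(-3)) / (-251/19) = 5
y = (368/3 - (37/3)*(5) - (-14)*(-3)) / (19/3) = 3
x = (-50 - (-1)*(3) - (-7)*(5) - (3)*(-3)) / -3 = 1

(1, 3, 5, -3)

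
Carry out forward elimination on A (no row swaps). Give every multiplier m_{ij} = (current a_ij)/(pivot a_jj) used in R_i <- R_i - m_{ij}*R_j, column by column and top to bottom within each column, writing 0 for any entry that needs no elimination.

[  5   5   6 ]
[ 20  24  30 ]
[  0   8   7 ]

multipliers: 4, 0, 2

Forward elimination:
R2 <- R2 - (4)*R1:  [ 0  4  6 ]
R3: entry in column 1 is already 0 -> m_{31} = 0 (no row operation needed)
R3 <- R3 - (2)*R2:  [  0   0  -5 ]
Multipliers (in order of application): m_{21} = 4, m_{31} = 0, m_{32} = 2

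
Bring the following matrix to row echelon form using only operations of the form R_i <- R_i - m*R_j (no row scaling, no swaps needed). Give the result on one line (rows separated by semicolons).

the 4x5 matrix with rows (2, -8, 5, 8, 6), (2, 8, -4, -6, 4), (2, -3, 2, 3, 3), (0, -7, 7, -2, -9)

Forward elimination:
R2 <- R2 - (1)*R1:  [   0   16   -9  -14   -2 ]
R3 <- R3 - (1)*R1:  [  0   5  -3  -5  -3 ]
R3 <- R3 - (5/16)*R2:  [     0      0  -3/16   -5/8  -19/8 ]
R4 <- R4 - (-7/16)*R2:  [     0      0  49/16  -65/8  -79/8 ]
R4 <- R4 - (-49/3)*R3:  [      0       0       0   -55/3  -146/3 ]
Row echelon form:
[ 2  -8      5      8       6 ]
[ 0  16     -9    -14      -2 ]
[ 0   0  -3/16   -5/8   -19/8 ]
[ 0   0      0  -55/3  -146/3 ]

REF = [2 -8 5 8 6; 0 16 -9 -14 -2; 0 0 -3/16 -5/8 -19/8; 0 0 0 -55/3 -146/3]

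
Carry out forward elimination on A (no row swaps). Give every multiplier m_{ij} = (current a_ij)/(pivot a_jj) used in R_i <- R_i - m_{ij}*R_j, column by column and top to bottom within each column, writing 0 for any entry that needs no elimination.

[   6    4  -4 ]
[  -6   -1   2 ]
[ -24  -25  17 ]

Forward elimination:
R2 <- R2 - (-1)*R1:  [  0   3  -2 ]
R3 <- R3 - (-4)*R1:  [  0  -9   1 ]
R3 <- R3 - (-3)*R2:  [  0   0  -5 ]
Multipliers (in order of application): m_{21} = -1, m_{31} = -4, m_{32} = -3

multipliers: -1, -4, -3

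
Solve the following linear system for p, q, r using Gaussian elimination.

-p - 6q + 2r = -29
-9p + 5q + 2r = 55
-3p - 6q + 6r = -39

(-5, 4, -5)

Forward elimination on [A|b]:
R2 <- R2 - (9)*R1:  [   0   59  -16  316 ]
R3 <- R3 - (3)*R1:  [  0  12   0  48 ]
R3 <- R3 - (12/59)*R2:  [       0        0   192/59  -960/59 ]
Row echelon form:
[ -1  -6       2  |      -29 ]
[  0  59     -16  |      316 ]
[  0   0  192/59  |  -960/59 ]
Back-substitution:
r = (-960/59) / (192/59) = -5
q = (316 - (-16)*(-5)) / 59 = 4
p = (-29 - (-6)*(4) - (2)*(-5)) / -1 = -5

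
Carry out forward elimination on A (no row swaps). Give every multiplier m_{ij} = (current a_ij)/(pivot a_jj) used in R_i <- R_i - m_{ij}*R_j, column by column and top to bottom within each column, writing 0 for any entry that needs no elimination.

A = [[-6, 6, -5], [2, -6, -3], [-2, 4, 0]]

Forward elimination:
R2 <- R2 - (-1/3)*R1:  [     0     -4  -14/3 ]
R3 <- R3 - (1/3)*R1:  [   0    2  5/3 ]
R3 <- R3 - (-1/2)*R2:  [    0     0  -2/3 ]
Multipliers (in order of application): m_{21} = -1/3, m_{31} = 1/3, m_{32} = -1/2

multipliers: -1/3, 1/3, -1/2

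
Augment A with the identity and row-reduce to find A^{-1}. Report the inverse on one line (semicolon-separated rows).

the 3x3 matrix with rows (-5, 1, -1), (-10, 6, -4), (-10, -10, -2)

Gauss-Jordan on [A | I]:
R1 <- (1/-5)*R1:  [    1  -1/5   1/5  |  -1/5     0     0 ]
R2 <- R2 - (-10)*R1:  [  0   4  -2  |  -2   1   0 ]
R3 <- R3 - (-10)*R1:  [   0  -12    0  |   -2    0    1 ]
R2 <- (1/4)*R2:  [    0     1  -1/2  |  -1/2   1/4     0 ]
R1 <- R1 - (-1/5)*R2:  [     1      0   1/10  |  -3/10   1/20      0 ]
R3 <- R3 - (-12)*R2:  [  0   0  -6  |  -8   3   1 ]
R3 <- (1/-6)*R3:  [    0     0     1  |   4/3  -1/2  -1/6 ]
R1 <- R1 - (1/10)*R3:  [      1       0       0  |  -13/30    1/10    1/60 ]
R2 <- R2 - (-1/2)*R3:  [     0      1      0  |    1/6      0  -1/12 ]
Right block of [I | A^{-1}] is the inverse:
[ -13/30  1/10   1/60 ]
[    1/6     0  -1/12 ]
[    4/3  -1/2   -1/6 ]

inverse = [-13/30 1/10 1/60; 1/6 0 -1/12; 4/3 -1/2 -1/6]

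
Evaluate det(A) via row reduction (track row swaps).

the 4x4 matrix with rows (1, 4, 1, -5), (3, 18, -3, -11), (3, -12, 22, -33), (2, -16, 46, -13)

Forward elimination:
R2 <- R2 - (3)*R1:  [  0   6  -6   4 ]
R3 <- R3 - (3)*R1:  [   0  -24   19  -18 ]
R4 <- R4 - (2)*R1:  [   0  -24   44   -3 ]
R3 <- R3 - (-4)*R2:  [  0   0  -5  -2 ]
R4 <- R4 - (-4)*R2:  [  0   0  20  13 ]
R4 <- R4 - (-4)*R3:  [ 0  0  0  5 ]
Upper-triangular form:
[ 1  4   1  -5 ]
[ 0  6  -6   4 ]
[ 0  0  -5  -2 ]
[ 0  0   0   5 ]
det(A) = (-1)^0 * (1) * (6) * (-5) * (5) = -150  (0 row swaps -> sign +1)

det(A) = -150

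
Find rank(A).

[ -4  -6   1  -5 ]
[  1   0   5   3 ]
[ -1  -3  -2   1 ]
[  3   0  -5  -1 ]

rank(A) = 4

Row reduction:
R2 <- R2 - (-1/4)*R1:  [    0  -3/2  21/4   7/4 ]
R3 <- R3 - (1/4)*R1:  [    0  -3/2  -9/4   9/4 ]
R4 <- R4 - (-3/4)*R1:  [     0   -9/2  -17/4  -19/4 ]
R3 <- R3 - (1)*R2:  [     0      0  -15/2    1/2 ]
R4 <- R4 - (3)*R2:  [   0    0  -20  -10 ]
R4 <- R4 - (8/3)*R3:  [     0      0      0  -34/3 ]
Row echelon form:
[ -4    -6      1     -5 ]
[  0  -3/2   21/4    7/4 ]
[  0     0  -15/2    1/2 ]
[  0     0      0  -34/3 ]
Nonzero rows / pivot columns: 4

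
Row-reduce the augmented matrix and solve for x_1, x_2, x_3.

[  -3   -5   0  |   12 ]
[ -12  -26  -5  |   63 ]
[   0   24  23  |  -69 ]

(-4, 0, -3)

Forward elimination on [A|b]:
R2 <- R2 - (4)*R1:  [  0  -6  -5  15 ]
R3 <- R3 - (-4)*R2:  [  0   0   3  -9 ]
Row echelon form:
[ -3  -5   0  |  12 ]
[  0  -6  -5  |  15 ]
[  0   0   3  |  -9 ]
Back-substitution:
x_3 = (-9) / 3 = -3
x_2 = (15 - (-5)*(-3)) / -6 = 0
x_1 = (12 - (-5)*(0)) / -3 = -4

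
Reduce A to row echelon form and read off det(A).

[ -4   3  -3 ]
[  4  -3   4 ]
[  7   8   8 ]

det(A) = 53

Forward elimination:
R2 <- R2 - (-1)*R1:  [ 0  0  1 ]
R3 <- R3 - (-7/4)*R1:  [    0  53/4  11/4 ]
R2 <-> R3   (pivot in column 2 was zero)
[ -4     3    -3 ]
[  0  53/4  11/4 ]
[  0     0     1 ]
Upper-triangular form:
[ -4     3    -3 ]
[  0  53/4  11/4 ]
[  0     0     1 ]
det(A) = (-1)^1 * (-4) * (53/4) * (1) = 53  (1 row swap -> sign -1)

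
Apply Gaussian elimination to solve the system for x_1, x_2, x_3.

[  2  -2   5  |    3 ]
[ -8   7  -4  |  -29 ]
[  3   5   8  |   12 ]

Forward elimination on [A|b]:
R2 <- R2 - (-4)*R1:  [   0   -1   16  -17 ]
R3 <- R3 - (3/2)*R1:  [    0     8   1/2  15/2 ]
R3 <- R3 - (-8)*R2:  [      0       0   257/2  -257/2 ]
Row echelon form:
[ 2  -2      5  |       3 ]
[ 0  -1     16  |     -17 ]
[ 0   0  257/2  |  -257/2 ]
Back-substitution:
x_3 = (-257/2) / (257/2) = -1
x_2 = (-17 - (16)*(-1)) / -1 = 1
x_1 = (3 - (-2)*(1) - (5)*(-1)) / 2 = 5

(5, 1, -1)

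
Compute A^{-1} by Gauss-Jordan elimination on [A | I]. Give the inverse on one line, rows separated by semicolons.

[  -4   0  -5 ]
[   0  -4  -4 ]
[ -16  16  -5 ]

Gauss-Jordan on [A | I]:
R1 <- (1/-4)*R1:  [    1     0   5/4  |  -1/4     0     0 ]
R3 <- R3 - (-16)*R1:  [  0  16  15  |  -4   0   1 ]
R2 <- (1/-4)*R2:  [    0     1     1  |     0  -1/4     0 ]
R3 <- R3 - (16)*R2:  [  0   0  -1  |  -4   4   1 ]
R3 <- (1/-1)*R3:  [  0   0   1  |   4  -4  -1 ]
R1 <- R1 - (5/4)*R3:  [     1      0      0  |  -21/4      5    5/4 ]
R2 <- R2 - (1)*R3:  [    0     1     0  |    -4  15/4     1 ]
Right block of [I | A^{-1}] is the inverse:
[ -21/4     5  5/4 ]
[    -4  15/4    1 ]
[     4    -4   -1 ]

inverse = [-21/4 5 5/4; -4 15/4 1; 4 -4 -1]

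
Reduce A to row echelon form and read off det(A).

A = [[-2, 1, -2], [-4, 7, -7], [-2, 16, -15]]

Forward elimination:
R2 <- R2 - (2)*R1:  [  0   5  -3 ]
R3 <- R3 - (1)*R1:  [   0   15  -13 ]
R3 <- R3 - (3)*R2:  [  0   0  -4 ]
Upper-triangular form:
[ -2  1  -2 ]
[  0  5  -3 ]
[  0  0  -4 ]
det(A) = (-1)^0 * (-2) * (5) * (-4) = 40  (0 row swaps -> sign +1)

det(A) = 40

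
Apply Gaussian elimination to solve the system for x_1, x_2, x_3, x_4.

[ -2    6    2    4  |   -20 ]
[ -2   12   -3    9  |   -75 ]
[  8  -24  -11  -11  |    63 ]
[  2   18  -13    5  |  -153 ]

Forward elimination on [A|b]:
R2 <- R2 - (1)*R1:  [   0    6   -5    5  -55 ]
R3 <- R3 - (-4)*R1:  [   0    0   -3    5  -17 ]
R4 <- R4 - (-1)*R1:  [    0    24   -11     9  -173 ]
R4 <- R4 - (4)*R2:  [   0    0    9  -11   47 ]
R4 <- R4 - (-3)*R3:  [  0   0   0   4  -4 ]
Row echelon form:
[ -2  6   2  4  |  -20 ]
[  0  6  -5  5  |  -55 ]
[  0  0  -3  5  |  -17 ]
[  0  0   0  4  |   -4 ]
Back-substitution:
x_4 = (-4) / 4 = -1
x_3 = (-17 - (5)*(-1)) / -3 = 4
x_2 = (-55 - (-5)*(4) - (5)*(-1)) / 6 = -5
x_1 = (-20 - (6)*(-5) - (2)*(4) - (4)*(-1)) / -2 = -3

(-3, -5, 4, -1)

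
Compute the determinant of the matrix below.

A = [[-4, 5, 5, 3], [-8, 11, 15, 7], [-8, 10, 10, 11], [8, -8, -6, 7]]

Forward elimination:
R2 <- R2 - (2)*R1:  [ 0  1  5  1 ]
R3 <- R3 - (2)*R1:  [ 0  0  0  5 ]
R4 <- R4 - (-2)*R1:  [  0   2   4  13 ]
R4 <- R4 - (2)*R2:  [  0   0  -6  11 ]
R3 <-> R4   (pivot in column 3 was zero)
[ -4  5   5   3 ]
[  0  1   5   1 ]
[  0  0  -6  11 ]
[  0  0   0   5 ]
Upper-triangular form:
[ -4  5   5   3 ]
[  0  1   5   1 ]
[  0  0  -6  11 ]
[  0  0   0   5 ]
det(A) = (-1)^1 * (-4) * (1) * (-6) * (5) = -120  (1 row swap -> sign -1)

det(A) = -120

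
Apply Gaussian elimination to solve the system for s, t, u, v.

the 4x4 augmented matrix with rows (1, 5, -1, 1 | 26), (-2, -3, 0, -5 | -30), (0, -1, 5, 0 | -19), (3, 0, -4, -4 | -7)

Forward elimination on [A|b]:
R2 <- R2 - (-2)*R1:  [  0   7  -2  -3  22 ]
R4 <- R4 - (3)*R1:  [   0  -15   -1   -7  -85 ]
R3 <- R3 - (-1/7)*R2:  [      0       0    33/7    -3/7  -111/7 ]
R4 <- R4 - (-15/7)*R2:  [      0       0   -37/7   -94/7  -265/7 ]
R4 <- R4 - (-37/33)*R3:  [       0        0        0  -153/11  -612/11 ]
Row echelon form:
[ 1  5    -1        1  |       26 ]
[ 0  7    -2       -3  |       22 ]
[ 0  0  33/7     -3/7  |   -111/7 ]
[ 0  0     0  -153/11  |  -612/11 ]
Back-substitution:
v = (-612/11) / (-153/11) = 4
u = (-111/7 - (-3/7)*(4)) / (33/7) = -3
t = (22 - (-2)*(-3) - (-3)*(4)) / 7 = 4
s = (26 - (5)*(4) - (-1)*(-3) - (1)*(4)) / 1 = -1

(-1, 4, -3, 4)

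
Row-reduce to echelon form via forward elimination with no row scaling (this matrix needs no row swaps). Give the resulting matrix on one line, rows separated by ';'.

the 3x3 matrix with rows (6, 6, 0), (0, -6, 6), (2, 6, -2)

REF = [6 6 0; 0 -6 6; 0 0 2]

Forward elimination:
R3 <- R3 - (1/3)*R1:  [  0   4  -2 ]
R3 <- R3 - (-2/3)*R2:  [ 0  0  2 ]
Row echelon form:
[ 6   6  0 ]
[ 0  -6  6 ]
[ 0   0  2 ]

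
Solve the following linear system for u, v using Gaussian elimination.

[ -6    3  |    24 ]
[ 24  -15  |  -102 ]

(-3, 2)

Forward elimination on [A|b]:
R2 <- R2 - (-4)*R1:  [  0  -3  -6 ]
Row echelon form:
[ -6   3  |  24 ]
[  0  -3  |  -6 ]
Back-substitution:
v = (-6) / -3 = 2
u = (24 - (3)*(2)) / -6 = -3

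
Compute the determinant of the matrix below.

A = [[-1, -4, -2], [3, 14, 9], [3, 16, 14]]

det(A) = -4

Forward elimination:
R2 <- R2 - (-3)*R1:  [ 0  2  3 ]
R3 <- R3 - (-3)*R1:  [ 0  4  8 ]
R3 <- R3 - (2)*R2:  [ 0  0  2 ]
Upper-triangular form:
[ -1  -4  -2 ]
[  0   2   3 ]
[  0   0   2 ]
det(A) = (-1)^0 * (-1) * (2) * (2) = -4  (0 row swaps -> sign +1)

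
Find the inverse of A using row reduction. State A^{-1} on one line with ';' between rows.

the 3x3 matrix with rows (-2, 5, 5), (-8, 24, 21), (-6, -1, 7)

Gauss-Jordan on [A | I]:
R1 <- (1/-2)*R1:  [    1  -5/2  -5/2  |  -1/2     0     0 ]
R2 <- R2 - (-8)*R1:  [  0   4   1  |  -4   1   0 ]
R3 <- R3 - (-6)*R1:  [   0  -16   -8  |   -3    0    1 ]
R2 <- (1/4)*R2:  [   0    1  1/4  |   -1  1/4    0 ]
R1 <- R1 - (-5/2)*R2:  [     1      0  -15/8  |     -3    5/8      0 ]
R3 <- R3 - (-16)*R2:  [   0    0   -4  |  -19    4    1 ]
R3 <- (1/-4)*R3:  [    0     0     1  |  19/4    -1  -1/4 ]
R1 <- R1 - (-15/8)*R3:  [      1       0       0  |  189/32    -5/4  -15/32 ]
R2 <- R2 - (1/4)*R3:  [      0       1       0  |  -35/16     1/2    1/16 ]
Right block of [I | A^{-1}] is the inverse:
[ 189/32  -5/4  -15/32 ]
[ -35/16   1/2    1/16 ]
[   19/4    -1    -1/4 ]

inverse = [189/32 -5/4 -15/32; -35/16 1/2 1/16; 19/4 -1 -1/4]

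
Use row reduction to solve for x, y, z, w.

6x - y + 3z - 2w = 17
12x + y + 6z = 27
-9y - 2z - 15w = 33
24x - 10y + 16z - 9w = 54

Forward elimination on [A|b]:
R2 <- R2 - (2)*R1:  [  0   3   0   4  -7 ]
R4 <- R4 - (4)*R1:  [   0   -6    4   -1  -14 ]
R3 <- R3 - (-3)*R2:  [  0   0  -2  -3  12 ]
R4 <- R4 - (-2)*R2:  [   0    0    4    7  -28 ]
R4 <- R4 - (-2)*R3:  [  0   0   0   1  -4 ]
Row echelon form:
[ 6  -1   3  -2  |  17 ]
[ 0   3   0   4  |  -7 ]
[ 0   0  -2  -3  |  12 ]
[ 0   0   0   1  |  -4 ]
Back-substitution:
w = (-4) / 1 = -4
z = (12 - (-3)*(-4)) / -2 = 0
y = (-7 - (4)*(-4)) / 3 = 3
x = (17 - (-1)*(3) - (3)*(0) - (-2)*(-4)) / 6 = 2

(2, 3, 0, -4)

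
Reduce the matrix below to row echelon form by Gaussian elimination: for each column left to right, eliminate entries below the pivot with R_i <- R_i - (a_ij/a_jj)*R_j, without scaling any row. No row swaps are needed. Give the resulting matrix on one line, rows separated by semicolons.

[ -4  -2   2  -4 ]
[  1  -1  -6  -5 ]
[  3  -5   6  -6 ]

REF = [-4 -2 2 -4; 0 -3/2 -11/2 -6; 0 0 94/3 17]

Forward elimination:
R2 <- R2 - (-1/4)*R1:  [     0   -3/2  -11/2     -6 ]
R3 <- R3 - (-3/4)*R1:  [     0  -13/2   15/2     -9 ]
R3 <- R3 - (13/3)*R2:  [    0     0  94/3    17 ]
Row echelon form:
[ -4    -2      2  -4 ]
[  0  -3/2  -11/2  -6 ]
[  0     0   94/3  17 ]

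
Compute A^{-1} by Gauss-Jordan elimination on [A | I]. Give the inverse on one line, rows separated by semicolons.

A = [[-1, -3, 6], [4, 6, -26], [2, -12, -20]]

Gauss-Jordan on [A | I]:
R1 <- (1/-1)*R1:  [  1   3  -6  |  -1   0   0 ]
R2 <- R2 - (4)*R1:  [  0  -6  -2  |   4   1   0 ]
R3 <- R3 - (2)*R1:  [   0  -18   -8  |    2    0    1 ]
R2 <- (1/-6)*R2:  [    0     1   1/3  |  -2/3  -1/6     0 ]
R1 <- R1 - (3)*R2:  [   1    0   -7  |    1  1/2    0 ]
R3 <- R3 - (-18)*R2:  [   0    0   -2  |  -10   -3    1 ]
R3 <- (1/-2)*R3:  [    0     0     1  |     5   3/2  -1/2 ]
R1 <- R1 - (-7)*R3:  [    1     0     0  |    36    11  -7/2 ]
R2 <- R2 - (1/3)*R3:  [    0     1     0  |  -7/3  -2/3   1/6 ]
Right block of [I | A^{-1}] is the inverse:
[   36    11  -7/2 ]
[ -7/3  -2/3   1/6 ]
[    5   3/2  -1/2 ]

inverse = [36 11 -7/2; -7/3 -2/3 1/6; 5 3/2 -1/2]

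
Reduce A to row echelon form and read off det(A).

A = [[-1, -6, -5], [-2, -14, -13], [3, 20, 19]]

det(A) = 2

Forward elimination:
R2 <- R2 - (2)*R1:  [  0  -2  -3 ]
R3 <- R3 - (-3)*R1:  [ 0  2  4 ]
R3 <- R3 - (-1)*R2:  [ 0  0  1 ]
Upper-triangular form:
[ -1  -6  -5 ]
[  0  -2  -3 ]
[  0   0   1 ]
det(A) = (-1)^0 * (-1) * (-2) * (1) = 2  (0 row swaps -> sign +1)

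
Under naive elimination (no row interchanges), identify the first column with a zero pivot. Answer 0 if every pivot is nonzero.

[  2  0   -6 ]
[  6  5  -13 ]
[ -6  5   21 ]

Naive forward elimination:
R2 <- R2 - (3)*R1:  [ 0  5  5 ]
R3 <- R3 - (-3)*R1:  [ 0  5  3 ]
R3 <- R3 - (1)*R2:  [  0   0  -2 ]
All pivots nonzero; naive elimination completes without hitting a zero pivot.

first zero-pivot column = 0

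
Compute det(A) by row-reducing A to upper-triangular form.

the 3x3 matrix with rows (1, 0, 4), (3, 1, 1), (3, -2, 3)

Forward elimination:
R2 <- R2 - (3)*R1:  [   0    1  -11 ]
R3 <- R3 - (3)*R1:  [  0  -2  -9 ]
R3 <- R3 - (-2)*R2:  [   0    0  -31 ]
Upper-triangular form:
[ 1  0    4 ]
[ 0  1  -11 ]
[ 0  0  -31 ]
det(A) = (-1)^0 * (1) * (1) * (-31) = -31  (0 row swaps -> sign +1)

det(A) = -31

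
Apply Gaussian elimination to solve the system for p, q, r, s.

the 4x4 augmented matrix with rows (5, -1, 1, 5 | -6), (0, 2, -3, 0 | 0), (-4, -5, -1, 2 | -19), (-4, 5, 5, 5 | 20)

Forward elimination on [A|b]:
R3 <- R3 - (-4/5)*R1:  [      0   -29/5    -1/5       6  -119/5 ]
R4 <- R4 - (-4/5)*R1:  [    0  21/5  29/5     9  76/5 ]
R3 <- R3 - (-29/10)*R2:  [      0       0  -89/10       6  -119/5 ]
R4 <- R4 - (21/10)*R2:  [      0       0  121/10       9    76/5 ]
R4 <- R4 - (-121/89)*R3:  [        0         0         0   1527/89  -1527/89 ]
Row echelon form:
[ 5  -1       1        5  |        -6 ]
[ 0   2      -3        0  |         0 ]
[ 0   0  -89/10        6  |    -119/5 ]
[ 0   0       0  1527/89  |  -1527/89 ]
Back-substitution:
s = (-1527/89) / (1527/89) = -1
r = (-119/5 - (6)*(-1)) / (-89/10) = 2
q = (0 - (-3)*(2)) / 2 = 3
p = (-6 - (-1)*(3) - (1)*(2) - (5)*(-1)) / 5 = 0

(0, 3, 2, -1)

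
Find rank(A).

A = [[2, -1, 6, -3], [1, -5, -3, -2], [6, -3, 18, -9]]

rank(A) = 2

Row reduction:
R2 <- R2 - (1/2)*R1:  [    0  -9/2    -6  -1/2 ]
R3 <- R3 - (3)*R1:  [ 0  0  0  0 ]
Row echelon form:
[ 2    -1   6    -3 ]
[ 0  -9/2  -6  -1/2 ]
[ 0     0   0     0 ]
Nonzero rows / pivot columns: 2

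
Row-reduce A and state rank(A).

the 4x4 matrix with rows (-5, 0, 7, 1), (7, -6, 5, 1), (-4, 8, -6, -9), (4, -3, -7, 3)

rank(A) = 4

Row reduction:
R2 <- R2 - (-7/5)*R1:  [    0    -6  74/5  12/5 ]
R3 <- R3 - (4/5)*R1:  [     0      8  -58/5  -49/5 ]
R4 <- R4 - (-4/5)*R1:  [    0    -3  -7/5  19/5 ]
R3 <- R3 - (-4/3)*R2:  [      0       0  122/15   -33/5 ]
R4 <- R4 - (1/2)*R2:  [     0      0  -44/5   13/5 ]
R4 <- R4 - (-66/61)*R3:  [       0        0        0  -277/61 ]
Row echelon form:
[ -5   0       7        1 ]
[  0  -6    74/5     12/5 ]
[  0   0  122/15    -33/5 ]
[  0   0       0  -277/61 ]
Nonzero rows / pivot columns: 4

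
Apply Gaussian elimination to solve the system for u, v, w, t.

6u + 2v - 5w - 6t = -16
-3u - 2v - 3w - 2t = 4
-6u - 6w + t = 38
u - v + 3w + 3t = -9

(-4, 5, -2, 2)

Forward elimination on [A|b]:
R2 <- R2 - (-1/2)*R1:  [     0     -1  -11/2     -5     -4 ]
R3 <- R3 - (-1)*R1:  [   0    2  -11   -5   22 ]
R4 <- R4 - (1/6)*R1:  [     0   -4/3   23/6      4  -19/3 ]
R3 <- R3 - (-2)*R2:  [   0    0  -22  -15   14 ]
R4 <- R4 - (4/3)*R2:  [    0     0  67/6  32/3    -1 ]
R4 <- R4 - (-67/132)*R3:  [       0        0        0  403/132   403/66 ]
Row echelon form:
[ 6   2     -5       -6  |     -16 ]
[ 0  -1  -11/2       -5  |      -4 ]
[ 0   0    -22      -15  |      14 ]
[ 0   0      0  403/132  |  403/66 ]
Back-substitution:
t = (403/66) / (403/132) = 2
w = (14 - (-15)*(2)) / -22 = -2
v = (-4 - (-11/2)*(-2) - (-5)*(2)) / -1 = 5
u = (-16 - (2)*(5) - (-5)*(-2) - (-6)*(2)) / 6 = -4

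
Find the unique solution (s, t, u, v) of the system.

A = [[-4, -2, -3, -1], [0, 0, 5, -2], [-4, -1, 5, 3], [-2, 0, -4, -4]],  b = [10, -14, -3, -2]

Forward elimination on [A|b]:
R3 <- R3 - (1)*R1:  [   0    1    8    4  -13 ]
R4 <- R4 - (1/2)*R1:  [    0     1  -5/2  -7/2    -7 ]
R2 <-> R3   (pivot in column 2 was zero)
[ -4  -2    -3    -1   10 ]
[  0   1     8     4  -13 ]
[  0   0     5    -2  -14 ]
[  0   1  -5/2  -7/2   -7 ]
R4 <- R4 - (1)*R2:  [     0      0  -21/2  -15/2      6 ]
R4 <- R4 - (-21/10)*R3:  [       0        0        0  -117/10   -117/5 ]
Row echelon form:
[ -4  -2  -3       -1  |      10 ]
[  0   1   8        4  |     -13 ]
[  0   0   5       -2  |     -14 ]
[  0   0   0  -117/10  |  -117/5 ]
Back-substitution:
v = (-117/5) / (-117/10) = 2
u = (-14 - (-2)*(2)) / 5 = -2
t = (-13 - (8)*(-2) - (4)*(2)) / 1 = -5
s = (10 - (-2)*(-5) - (-3)*(-2) - (-1)*(2)) / -4 = 1

(1, -5, -2, 2)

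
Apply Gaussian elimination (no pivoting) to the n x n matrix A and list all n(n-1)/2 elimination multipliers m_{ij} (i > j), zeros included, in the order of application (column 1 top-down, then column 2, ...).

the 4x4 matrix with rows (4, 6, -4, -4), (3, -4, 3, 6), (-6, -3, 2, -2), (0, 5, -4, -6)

multipliers: 3/4, -3/2, 0, -12/17, -10/17, -2

Forward elimination:
R2 <- R2 - (3/4)*R1:  [     0  -17/2      6      9 ]
R3 <- R3 - (-3/2)*R1:  [  0   6  -4  -8 ]
R4: entry in column 1 is already 0 -> m_{41} = 0 (no row operation needed)
R3 <- R3 - (-12/17)*R2:  [      0       0    4/17  -28/17 ]
R4 <- R4 - (-10/17)*R2:  [      0       0   -8/17  -12/17 ]
R4 <- R4 - (-2)*R3:  [  0   0   0  -4 ]
Multipliers (in order of application): m_{21} = 3/4, m_{31} = -3/2, m_{41} = 0, m_{32} = -12/17, m_{42} = -10/17, m_{43} = -2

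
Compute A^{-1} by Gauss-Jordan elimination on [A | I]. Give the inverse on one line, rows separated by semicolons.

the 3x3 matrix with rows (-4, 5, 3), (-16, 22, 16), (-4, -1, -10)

Gauss-Jordan on [A | I]:
R1 <- (1/-4)*R1:  [    1  -5/4  -3/4  |  -1/4     0     0 ]
R2 <- R2 - (-16)*R1:  [  0   2   4  |  -4   1   0 ]
R3 <- R3 - (-4)*R1:  [   0   -6  -13  |   -1    0    1 ]
R2 <- (1/2)*R2:  [   0    1    2  |   -2  1/2    0 ]
R1 <- R1 - (-5/4)*R2:  [     1      0    7/4  |  -11/4    5/8      0 ]
R3 <- R3 - (-6)*R2:  [   0    0   -1  |  -13    3    1 ]
R3 <- (1/-1)*R3:  [  0   0   1  |  13  -3  -1 ]
R1 <- R1 - (7/4)*R3:  [     1      0      0  |  -51/2   47/8    7/4 ]
R2 <- R2 - (2)*R3:  [    0     1     0  |   -28  13/2     2 ]
Right block of [I | A^{-1}] is the inverse:
[ -51/2  47/8  7/4 ]
[   -28  13/2    2 ]
[    13    -3   -1 ]

inverse = [-51/2 47/8 7/4; -28 13/2 2; 13 -3 -1]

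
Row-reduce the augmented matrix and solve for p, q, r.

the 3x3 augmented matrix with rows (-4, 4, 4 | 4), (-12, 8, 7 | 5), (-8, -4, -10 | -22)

Forward elimination on [A|b]:
R2 <- R2 - (3)*R1:  [  0  -4  -5  -7 ]
R3 <- R3 - (2)*R1:  [   0  -12  -18  -30 ]
R3 <- R3 - (3)*R2:  [  0   0  -3  -9 ]
Row echelon form:
[ -4   4   4  |   4 ]
[  0  -4  -5  |  -7 ]
[  0   0  -3  |  -9 ]
Back-substitution:
r = (-9) / -3 = 3
q = (-7 - (-5)*(3)) / -4 = -2
p = (4 - (4)*(-2) - (4)*(3)) / -4 = 0

(0, -2, 3)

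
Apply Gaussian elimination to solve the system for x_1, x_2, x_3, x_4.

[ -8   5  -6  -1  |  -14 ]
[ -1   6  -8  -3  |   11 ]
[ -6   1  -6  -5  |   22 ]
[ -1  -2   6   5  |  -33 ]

(2, -3, -2, -5)

Forward elimination on [A|b]:
R2 <- R2 - (1/8)*R1:  [     0   43/8  -29/4  -23/8   51/4 ]
R3 <- R3 - (3/4)*R1:  [     0  -11/4   -3/2  -17/4   65/2 ]
R4 <- R4 - (1/8)*R1:  [      0   -21/8    27/4    41/8  -125/4 ]
R3 <- R3 - (-22/43)*R2:  [       0        0  -224/43  -246/43  1678/43 ]
R4 <- R4 - (-21/43)*R2:  [        0         0    138/43    160/43  -1076/43 ]
R4 <- R4 - (-69/112)*R3:  [      0       0       0   11/56  -55/56 ]
Row echelon form:
[ -8     5       -6       -1  |      -14 ]
[  0  43/8    -29/4    -23/8  |     51/4 ]
[  0     0  -224/43  -246/43  |  1678/43 ]
[  0     0        0    11/56  |   -55/56 ]
Back-substitution:
x_4 = (-55/56) / (11/56) = -5
x_3 = (1678/43 - (-246/43)*(-5)) / (-224/43) = -2
x_2 = (51/4 - (-29/4)*(-2) - (-23/8)*(-5)) / (43/8) = -3
x_1 = (-14 - (5)*(-3) - (-6)*(-2) - (-1)*(-5)) / -8 = 2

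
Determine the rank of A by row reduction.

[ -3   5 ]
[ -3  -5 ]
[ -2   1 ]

Row reduction:
R2 <- R2 - (1)*R1:  [   0  -10 ]
R3 <- R3 - (2/3)*R1:  [    0  -7/3 ]
R3 <- R3 - (7/30)*R2:  [ 0  0 ]
Row echelon form:
[ -3    5 ]
[  0  -10 ]
[  0    0 ]
Nonzero rows / pivot columns: 2

rank(A) = 2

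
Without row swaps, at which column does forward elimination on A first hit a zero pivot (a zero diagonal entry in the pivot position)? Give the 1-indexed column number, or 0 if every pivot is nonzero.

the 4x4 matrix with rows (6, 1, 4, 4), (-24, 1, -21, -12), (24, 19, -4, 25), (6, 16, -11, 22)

first zero-pivot column = 0

Naive forward elimination:
R2 <- R2 - (-4)*R1:  [  0   5  -5   4 ]
R3 <- R3 - (4)*R1:  [   0   15  -20    9 ]
R4 <- R4 - (1)*R1:  [   0   15  -15   18 ]
R3 <- R3 - (3)*R2:  [  0   0  -5  -3 ]
R4 <- R4 - (3)*R2:  [ 0  0  0  6 ]
All pivots nonzero; naive elimination completes without hitting a zero pivot.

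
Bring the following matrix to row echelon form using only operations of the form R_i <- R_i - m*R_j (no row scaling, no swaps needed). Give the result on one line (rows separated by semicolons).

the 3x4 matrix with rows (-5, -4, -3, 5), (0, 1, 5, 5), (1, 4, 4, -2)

REF = [-5 -4 -3 5; 0 1 5 5; 0 0 -63/5 -17]

Forward elimination:
R3 <- R3 - (-1/5)*R1:  [    0  16/5  17/5    -1 ]
R3 <- R3 - (16/5)*R2:  [     0      0  -63/5    -17 ]
Row echelon form:
[ -5  -4     -3    5 ]
[  0   1      5    5 ]
[  0   0  -63/5  -17 ]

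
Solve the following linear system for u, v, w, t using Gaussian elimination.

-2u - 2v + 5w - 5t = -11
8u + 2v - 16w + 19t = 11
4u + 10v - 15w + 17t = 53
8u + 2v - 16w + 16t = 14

Forward elimination on [A|b]:
R2 <- R2 - (-4)*R1:  [   0   -6    4   -1  -33 ]
R3 <- R3 - (-2)*R1:  [  0   6  -5   7  31 ]
R4 <- R4 - (-4)*R1:  [   0   -6    4   -4  -30 ]
R3 <- R3 - (-1)*R2:  [  0   0  -1   6  -2 ]
R4 <- R4 - (1)*R2:  [  0   0   0  -3   3 ]
Row echelon form:
[ -2  -2   5  -5  |  -11 ]
[  0  -6   4  -1  |  -33 ]
[  0   0  -1   6  |   -2 ]
[  0   0   0  -3  |    3 ]
Back-substitution:
t = (3) / -3 = -1
w = (-2 - (6)*(-1)) / -1 = -4
v = (-33 - (4)*(-4) - (-1)*(-1)) / -6 = 3
u = (-11 - (-2)*(3) - (5)*(-4) - (-5)*(-1)) / -2 = -5

(-5, 3, -4, -1)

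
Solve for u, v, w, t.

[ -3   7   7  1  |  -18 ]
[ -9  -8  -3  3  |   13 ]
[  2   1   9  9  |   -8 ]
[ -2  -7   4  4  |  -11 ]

Forward elimination on [A|b]:
R2 <- R2 - (3)*R1:  [   0  -29  -24    0   67 ]
R3 <- R3 - (-2/3)*R1:  [    0  17/3  41/3  29/3   -20 ]
R4 <- R4 - (2/3)*R1:  [     0  -35/3   -2/3   10/3      1 ]
R3 <- R3 - (-17/87)*R2:  [       0        0   781/87     29/3  -601/87 ]
R4 <- R4 - (35/87)*R2:  [        0         0    782/87      10/3  -2258/87 ]
R4 <- R4 - (782/781)*R3:  [          0           0           0   -4956/781  -14868/781 ]
Row echelon form:
[ -3    7       7          1  |         -18 ]
[  0  -29     -24          0  |          67 ]
[  0    0  781/87       29/3  |     -601/87 ]
[  0    0       0  -4956/781  |  -14868/781 ]
Back-substitution:
t = (-14868/781) / (-4956/781) = 3
w = (-601/87 - (29/3)*(3)) / (781/87) = -4
v = (67 - (-24)*(-4)) / -29 = 1
u = (-18 - (7)*(1) - (7)*(-4) - (1)*(3)) / -3 = 0

(0, 1, -4, 3)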